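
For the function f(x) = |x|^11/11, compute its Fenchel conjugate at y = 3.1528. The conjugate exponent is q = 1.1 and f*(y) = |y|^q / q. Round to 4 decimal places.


The conjugate exponent q satisfies 1/p + 1/q = 1.
p = 11, so q = 11/(11 - 1) = 1.1
|y|^q = 3.1528^1.1 = 3.5364
f*(3.1528) = 3.5364 / 1.1 = 3.2149


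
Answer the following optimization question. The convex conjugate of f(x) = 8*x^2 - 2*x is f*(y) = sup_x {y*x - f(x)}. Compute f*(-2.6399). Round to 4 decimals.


f*(y) = sup_x {y*x - a*x^2 - b*x} = sup_x {(y-b)*x - a*x^2}
FOC: (y - b) - 2a*x = 0 => x* = (y - b)/(2a)
x* = (-2.6399 + 2)/(2*8) = -0.04
f*(-2.6399) = (y-b)^2/(4a) = (-2.6399 + 2)^2/(4*8)
= 0.4095/32 = 0.0128


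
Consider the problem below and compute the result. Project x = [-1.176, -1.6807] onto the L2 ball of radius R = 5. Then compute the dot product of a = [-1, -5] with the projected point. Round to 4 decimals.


Step 1: Compute ||x|| (intermediates to 6 decimals).
||x|| = sqrt((-1.176)^2 + (-1.6807)^2) = 2.051275
Step 2: Project.
Since ||x|| <= R, proj = x (no scaling needed).
proj(x) = [-1.176, -1.6807]
Step 3: Dot product.
a^T * proj(x) = -1*(-1.176) - 5*(-1.6807) = 9.5795


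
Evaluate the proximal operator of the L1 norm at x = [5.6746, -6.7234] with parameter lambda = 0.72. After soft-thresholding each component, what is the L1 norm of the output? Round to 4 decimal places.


Soft-thresholding with lambda = 0.72:
prox(5.6746) = sign(5.6746)*max(|5.6746| - 0.72, 0) = 4.9546
prox(-6.7234) = sign(-6.7234)*max(|-6.7234| - 0.72, 0) = -6.0034
prox(x) = [4.9546, -6.0034]
||prox(x)||_1 = 4.9546 + 6.0034 = 10.958


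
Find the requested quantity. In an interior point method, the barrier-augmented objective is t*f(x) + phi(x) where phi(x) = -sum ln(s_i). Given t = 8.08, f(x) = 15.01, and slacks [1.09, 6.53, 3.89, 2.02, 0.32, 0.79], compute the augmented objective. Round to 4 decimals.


Step 1: Compute log-barrier.
ln values: [0.0862, 1.8764, 1.3584, 0.7031, -1.1394, -0.2357]
phi = -(0.0862 + 1.8764 + 1.3584 + 0.7031 - 1.1394 - 0.2357) = -2.6489
Step 2: Compute augmented objective.
t*f(x) = 8.08*15.01 = 121.2808
Total = 121.2808 - 2.6489 = 118.6319


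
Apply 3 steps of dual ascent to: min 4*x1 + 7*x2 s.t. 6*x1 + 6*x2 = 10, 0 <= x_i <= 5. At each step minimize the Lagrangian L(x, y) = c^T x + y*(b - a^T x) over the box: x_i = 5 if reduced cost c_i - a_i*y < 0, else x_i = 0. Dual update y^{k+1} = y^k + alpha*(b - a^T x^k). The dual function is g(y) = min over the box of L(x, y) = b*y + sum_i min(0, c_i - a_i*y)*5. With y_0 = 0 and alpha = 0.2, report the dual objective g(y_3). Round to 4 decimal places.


Dual ascent for LP: min 4*x1 + 7*x2, 6*x1 + 6*x2 = 10, 0 <= x_i <= 5
Step 1: y^k = 0.0, reduced costs: (4.0, 7.0)
  x^k = (0.0, 0.0), subgradient = b - a^T x = 10.0
  y^{k+1} = 0.0 + 0.2*10.0 = 2.0
Step 2: y^k = 2.0, reduced costs: (-8.0, -5.0)
  x^k = (5.0, 5.0), subgradient = b - a^T x = -50.0
  y^{k+1} = 2.0 + 0.2*-50.0 = -8.0
Step 3: y^k = -8.0, reduced costs: (52.0, 55.0)
  x^k = (0.0, 0.0), subgradient = b - a^T x = 10.0
  y^{k+1} = -8.0 + 0.2*10.0 = -6.0
Dual objective at y_3 = -6.0: reduced costs (40.0, 43.0), box minimizer x = (0.0, 0.0)
g(y_3) = b*y + (c1 - a1*y)*x1 + (c2 - a2*y)*x2 = 10*(-6.0) + 40.0*0.0 + 43.0*0.0 = -60.0 + 0.0 + 0.0 = -60.0


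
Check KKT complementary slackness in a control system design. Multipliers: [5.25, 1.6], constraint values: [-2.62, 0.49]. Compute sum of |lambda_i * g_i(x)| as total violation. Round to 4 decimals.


KKT complementary slackness check:
lambda_1 * g_1 = 5.25 * -2.62 = -13.755
lambda_2 * g_2 = 1.6 * 0.49 = 0.784
Total violation = 13.755 + 0.784 = 14.539


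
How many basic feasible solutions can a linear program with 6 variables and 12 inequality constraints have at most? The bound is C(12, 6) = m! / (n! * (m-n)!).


Each vertex corresponds to some choice of n active constraints out of m, so the number of vertices is at most C(m, n) = m! / (n!(m-n)!).
m = 12, n = 6
Numerator: 12 * 11 * 10 * 9 * 8 * 7
Denominator: 6! = 720
C(12, 6) = 924


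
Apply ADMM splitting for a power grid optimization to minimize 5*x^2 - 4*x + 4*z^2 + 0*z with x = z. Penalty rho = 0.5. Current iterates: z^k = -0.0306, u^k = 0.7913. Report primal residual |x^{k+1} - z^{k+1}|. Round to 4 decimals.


ADMM iteration with rho = 0.5, z^k = -0.0306, u^k = 0.7913
Step 1: x-update.
Minimize 5*x^2 - 4*x + (0.5/2)*(x + 0.0306 + 0.7913)^2
FOC: (2*5 + 0.5)*x = 4 + 0.5*(-0.0306 - 0.7913)
x^{k+1} = 0.3418
Step 2: z-update.
Minimize 4*z^2 + 0*z + (0.5/2)*(0.3418 - z + 0.7913)^2
FOC: (2*4 + 0.5)*z = 0 + 0.5*(0.3418 + 0.7913)
z^{k+1} = 0.0667
Step 3: u-update.
u^{k+1} = 0.7913 + 0.3418 - 0.0667 = 1.0665
Step 4: Primal residual = |0.3418 - 0.0667| = 0.2752


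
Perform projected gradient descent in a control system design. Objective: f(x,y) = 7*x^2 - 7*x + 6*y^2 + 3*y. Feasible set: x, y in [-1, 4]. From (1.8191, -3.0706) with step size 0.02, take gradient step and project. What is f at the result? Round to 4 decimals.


Step 1: Compute gradient at (1.8191, -3.0706).
grad_x = 2*7*1.8191 - 7 = 18.4674
grad_y = 2*6*-3.0706 + 3 = -33.8472
Step 2: Gradient step.
x_raw = 1.8191 - 0.02*18.4674 = 1.4498
y_raw = -3.0706 - 0.02*-33.8472 = -2.3937
Step 3: Project onto [-1, 4].
x_proj = clip(1.4498) = 1.4498
y_proj = clip(-2.3937) = -1.0
Step 4: Evaluate f.
f(1.4498, -1.0) = 7.5642


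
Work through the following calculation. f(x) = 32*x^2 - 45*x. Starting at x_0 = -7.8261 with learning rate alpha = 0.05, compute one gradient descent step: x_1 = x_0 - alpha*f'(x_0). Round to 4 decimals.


We compute the gradient at x_0 and apply the update.
f'(x) = 64*x - 45
f'(-7.8261) = 64*-7.8261 - 45 = -545.8704
x_1 = -7.8261 - 0.05*-545.8704 = 19.4674


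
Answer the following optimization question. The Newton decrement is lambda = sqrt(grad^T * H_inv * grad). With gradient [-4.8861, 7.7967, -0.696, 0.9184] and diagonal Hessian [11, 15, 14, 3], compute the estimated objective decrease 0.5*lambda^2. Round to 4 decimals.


Step 1: H is diagonal, so H^(-1) * g = [-0.4442, 0.5198, -0.0497, 0.3061].
Step 2: g^T H^(-1) g = sum_i g_i^2 / H_ii
  = (-4.8861)^2/11 + (7.7967)^2/15 + (-0.696)^2/14 + (0.9184)^2/3
  = 2.1704 + 4.0526 + 0.0346 + 0.2812 = 6.5387
Step 3: Objective decrease = 0.5 * g^T H^(-1) g = 3.2693


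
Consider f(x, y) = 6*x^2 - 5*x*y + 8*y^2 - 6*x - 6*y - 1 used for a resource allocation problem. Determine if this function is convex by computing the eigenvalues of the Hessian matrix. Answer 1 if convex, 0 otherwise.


The Hessian of f(x,y) = 6*x^2 - 5*x*y + 8*y^2 - 6*x - 6*y - 1 is:
H = [[12, -5], [-5, 16]]
Trace = 12 + 16 = 28
Determinant = 12*16 - (-5)^2 = 167
Discriminant = (28)^2 - 4*167 = 116.0
Eigenvalues: lambda_1 = 8.6148, lambda_2 = 19.3852
The function is convex.

1


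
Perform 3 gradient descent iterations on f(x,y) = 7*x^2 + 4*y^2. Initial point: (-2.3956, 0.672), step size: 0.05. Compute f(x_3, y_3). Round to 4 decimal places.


Gradient descent on f(x,y) = 7*x^2 + 4*y^2.
Starting point: (-2.3956, 0.672), alpha = 0.05
Step 1: grad_x = 2*7*-2.3956 = -33.5384, grad_y = 2*4*0.672 = 5.376
  x_1 = -2.3956 - 0.05*-33.5384 = -0.7187
  y_1 = 0.672 - 0.05*5.376 = 0.4032
Step 2: grad_x = 2*7*-0.7187 = -10.0615, grad_y = 2*4*0.4032 = 3.2256
  x_2 = -0.7187 - 0.05*-10.0615 = -0.2156
  y_2 = 0.4032 - 0.05*3.2256 = 0.2419
Step 3: grad_x = 2*7*-0.2156 = -3.0185, grad_y = 2*4*0.2419 = 1.9354
  x_3 = -0.2156 - 0.05*-3.0185 = -0.0647
  y_3 = 0.2419 - 0.05*1.9354 = 0.1452
f(-0.0647, 0.1452) = 7*(-0.0647)^2 + 4*0.1452^2 = 0.1136


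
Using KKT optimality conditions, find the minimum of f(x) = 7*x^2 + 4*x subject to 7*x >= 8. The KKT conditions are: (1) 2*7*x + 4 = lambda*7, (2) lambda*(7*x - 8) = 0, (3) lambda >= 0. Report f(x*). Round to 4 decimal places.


Step 1: Try lambda = 0 (constraint inactive).
x_unc = -4/(2*7) = -0.2857
Check: 7*-0.2857 = -1.9999 < 8 -- violated!
Step 2: Constraint must be active: 7*x = 8
x* = 8/7 = 1.1429 (rounded; the exact value 8/7 is used below)
lambda = (2*7*(8/7) + 4)/7 = 2.8571
Step 3: Compute optimal value.
f(x*) = 7*(8/7)^2 + 4*(8/7) = 13.7143


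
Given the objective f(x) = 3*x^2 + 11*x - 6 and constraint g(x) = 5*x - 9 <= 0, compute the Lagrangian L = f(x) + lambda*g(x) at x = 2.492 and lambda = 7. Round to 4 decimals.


Step 1: Evaluate f(x).
f(2.492) = 3*2.492^2 + 11*2.492 - 6 = 40.0422
Step 2: Evaluate g(x).
g(2.492) = 5*2.492 - 9 = 3.46
Step 3: Compute Lagrangian.
L = 40.0422 + 7*3.46 = 64.2622


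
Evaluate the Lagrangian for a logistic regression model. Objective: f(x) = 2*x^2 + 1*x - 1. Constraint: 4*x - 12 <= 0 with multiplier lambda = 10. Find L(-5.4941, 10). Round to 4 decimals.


Step 1: Evaluate f(x).
f(-5.4941) = 2*(-5.4941)^2 + 1*(-5.4941) - 1 = 53.8762
Step 2: Evaluate g(x).
g(-5.4941) = 4*-5.4941 - 12 = -33.9764
Step 3: Compute Lagrangian.
L = 53.8762 + 10*-33.9764 = -285.8878


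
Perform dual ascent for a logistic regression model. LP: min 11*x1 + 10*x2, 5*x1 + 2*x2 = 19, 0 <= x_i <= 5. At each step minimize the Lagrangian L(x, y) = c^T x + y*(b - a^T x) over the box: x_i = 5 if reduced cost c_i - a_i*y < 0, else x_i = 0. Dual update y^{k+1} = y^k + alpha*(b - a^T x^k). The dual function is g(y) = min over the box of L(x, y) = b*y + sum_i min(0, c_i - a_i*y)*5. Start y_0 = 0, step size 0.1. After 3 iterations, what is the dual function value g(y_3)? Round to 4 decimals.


Dual ascent for LP: min 11*x1 + 10*x2, 5*x1 + 2*x2 = 19, 0 <= x_i <= 5
Step 1: y^k = 0.0, reduced costs: (11.0, 10.0)
  x^k = (0.0, 0.0), subgradient = b - a^T x = 19.0
  y^{k+1} = 0.0 + 0.1*19.0 = 1.9
Step 2: y^k = 1.9, reduced costs: (1.5, 6.2)
  x^k = (0.0, 0.0), subgradient = b - a^T x = 19.0
  y^{k+1} = 1.9 + 0.1*19.0 = 3.8
Step 3: y^k = 3.8, reduced costs: (-8.0, 2.4)
  x^k = (5.0, 0.0), subgradient = b - a^T x = -6.0
  y^{k+1} = 3.8 + 0.1*-6.0 = 3.2
Dual objective at y_3 = 3.2: reduced costs (-5.0, 3.6), box minimizer x = (5.0, 0.0)
g(y_3) = b*y + (c1 - a1*y)*x1 + (c2 - a2*y)*x2 = 19*3.2 + (-5.0)*5.0 + 3.6*0.0 = 60.8 - 25.0 + 0.0 = 35.8


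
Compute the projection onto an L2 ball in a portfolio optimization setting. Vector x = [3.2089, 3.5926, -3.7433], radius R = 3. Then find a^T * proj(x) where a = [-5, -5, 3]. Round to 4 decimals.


Step 1: Compute ||x|| (intermediates to 6 decimals).
||x|| = sqrt(3.2089^2 + 3.5926^2 + (-3.7433)^2) = 6.100501
Step 2: Project.
Since ||x|| > R, scale = R/||x|| = 3/6.100501 = 0.491763, proj(x) = scale * x
proj(x) = [1.578018, 1.766708, -1.840816]
Step 3: Dot product.
a^T * proj(x) = -5*1.578018 - 5*1.766708 + 3*(-1.840816) = -22.2461


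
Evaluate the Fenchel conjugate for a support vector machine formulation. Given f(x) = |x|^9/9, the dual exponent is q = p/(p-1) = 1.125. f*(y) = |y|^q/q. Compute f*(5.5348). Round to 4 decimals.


The conjugate exponent q satisfies 1/p + 1/q = 1.
p = 9, so q = 9/(9 - 1) = 1.125
|y|^q = 5.5348^1.125 = 6.8547
f*(5.5348) = 6.8547 / 1.125 = 6.0931


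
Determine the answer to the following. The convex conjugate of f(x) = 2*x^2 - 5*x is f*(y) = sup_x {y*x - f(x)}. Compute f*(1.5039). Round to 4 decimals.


f*(y) = sup_x {y*x - a*x^2 - b*x} = sup_x {(y-b)*x - a*x^2}
FOC: (y - b) - 2a*x = 0 => x* = (y - b)/(2a)
x* = (1.5039 + 5)/(2*2) = 1.626
f*(1.5039) = (y-b)^2/(4a) = (1.5039 + 5)^2/(4*2)
= 42.3007/8 = 5.2876


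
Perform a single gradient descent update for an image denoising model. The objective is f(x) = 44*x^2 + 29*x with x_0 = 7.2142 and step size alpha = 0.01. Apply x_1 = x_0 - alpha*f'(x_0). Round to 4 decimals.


We compute the gradient at x_0 and apply the update.
f'(x) = 88*x + 29
f'(7.2142) = 88*7.2142 + 29 = 663.8496
x_1 = 7.2142 - 0.01*663.8496 = 0.5757


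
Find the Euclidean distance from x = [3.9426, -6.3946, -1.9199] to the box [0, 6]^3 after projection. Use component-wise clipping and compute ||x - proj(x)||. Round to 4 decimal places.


Project each component onto [0, 6].
clip(3.9426) = 3.9426, clip(-6.3946) = 0.0, clip(-1.9199) = 0.0
Projection = [3.9426, 0.0, 0.0]
Squared diffs: [0.0, 40.8909, 3.686]
Distance = sqrt(44.5769) = 6.6766


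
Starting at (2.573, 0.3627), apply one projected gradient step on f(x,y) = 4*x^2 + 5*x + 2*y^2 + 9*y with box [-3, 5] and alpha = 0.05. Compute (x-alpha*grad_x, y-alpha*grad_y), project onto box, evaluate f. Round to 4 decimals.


Step 1: Compute gradient at (2.573, 0.3627).
grad_x = 2*4*2.573 + 5 = 25.584
grad_y = 2*2*0.3627 + 9 = 10.4508
Step 2: Gradient step.
x_raw = 2.573 - 0.05*25.584 = 1.2938
y_raw = 0.3627 - 0.05*10.4508 = -0.1598
Step 3: Project onto [-3, 5].
x_proj = clip(1.2938) = 1.2938
y_proj = clip(-0.1598) = -0.1598
Step 4: Evaluate f.
f(1.2938, -0.1598) = 11.7772


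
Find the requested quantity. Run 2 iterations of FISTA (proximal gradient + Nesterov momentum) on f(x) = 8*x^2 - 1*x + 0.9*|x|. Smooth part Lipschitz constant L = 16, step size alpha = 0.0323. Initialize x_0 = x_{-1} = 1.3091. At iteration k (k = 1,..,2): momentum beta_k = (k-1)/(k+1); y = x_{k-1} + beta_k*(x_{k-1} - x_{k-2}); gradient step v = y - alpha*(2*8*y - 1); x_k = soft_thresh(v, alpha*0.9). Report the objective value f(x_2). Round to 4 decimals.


FISTA on f(x) = 8*x^2 - 1*x + 0.9*|x|
L = 16, alpha = 0.0323
Iteration 1: beta = 0.0, y = 1.3091 + 0.0*(1.3091 - 1.3091) = 1.3091
  grad(y) = 19.9456, v = y - alpha*grad = 0.6649
  prox(v) = soft_thresh(0.6649, 0.0291) = 0.6358
Iteration 2: beta = 0.3333, y = 0.6358 + 0.3333*(0.6358 - 1.3091) = 0.4113
  grad(y) = 5.5816, v = y - alpha*grad = 0.2311
  prox(v) = soft_thresh(0.2311, 0.0291) = 0.202
f(x_2) = 8*0.202^2 - 1*0.202 + 0.9*|0.202| = 0.3062


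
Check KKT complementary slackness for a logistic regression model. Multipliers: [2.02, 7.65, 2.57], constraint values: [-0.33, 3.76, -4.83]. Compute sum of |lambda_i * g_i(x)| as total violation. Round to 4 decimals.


KKT complementary slackness check:
lambda_1 * g_1 = 2.02 * -0.33 = -0.6666
lambda_2 * g_2 = 7.65 * 3.76 = 28.764
lambda_3 * g_3 = 2.57 * -4.83 = -12.4131
Total violation = 0.6666 + 28.764 + 12.4131 = 41.8437


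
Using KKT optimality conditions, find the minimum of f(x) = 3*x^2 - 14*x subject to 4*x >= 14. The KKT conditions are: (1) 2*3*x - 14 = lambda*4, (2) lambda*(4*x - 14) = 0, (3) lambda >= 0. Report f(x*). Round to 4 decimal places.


Step 1: Try lambda = 0 (constraint inactive).
x_unc = 14/(2*3) = 2.3333
Check: 4*2.3333 = 9.3332 < 14 -- violated!
Step 2: Constraint must be active: 4*x = 14
x* = 14/4 = 3.5
lambda = (2*3*3.5 - 14)/4 = 1.75
Step 3: Compute optimal value.
f(x*) = 3*3.5^2 - 14*3.5 = -12.25


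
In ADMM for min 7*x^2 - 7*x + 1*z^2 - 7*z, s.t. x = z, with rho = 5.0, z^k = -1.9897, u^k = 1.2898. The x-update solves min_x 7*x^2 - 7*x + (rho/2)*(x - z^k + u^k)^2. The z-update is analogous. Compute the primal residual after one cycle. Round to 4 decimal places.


ADMM iteration with rho = 5.0, z^k = -1.9897, u^k = 1.2898
Step 1: x-update.
Minimize 7*x^2 - 7*x + (5.0/2)*(x + 1.9897 + 1.2898)^2
FOC: (2*7 + 5.0)*x = 7 + 5.0*(-1.9897 - 1.2898)
x^{k+1} = -0.4946
Step 2: z-update.
Minimize 1*z^2 - 7*z + (5.0/2)*(-0.4946 - z + 1.2898)^2
FOC: (2*1 + 5.0)*z = 7 + 5.0*(-0.4946 + 1.2898)
z^{k+1} = 1.568
Step 3: u-update.
u^{k+1} = 1.2898 - 0.4946 - 1.568 = -0.7728
Step 4: Primal residual = |-0.4946 - 1.568| = 2.0626


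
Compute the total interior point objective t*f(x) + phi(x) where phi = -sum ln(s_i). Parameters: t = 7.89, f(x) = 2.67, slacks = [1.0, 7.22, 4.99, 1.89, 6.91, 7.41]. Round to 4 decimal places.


Step 1: Compute log-barrier.
ln values: [0.0, 1.9769, 1.6074, 0.6366, 1.933, 2.0028]
phi = -(0.0 + 1.9769 + 1.6074 + 0.6366 + 1.933 + 2.0028) = -8.1567
Step 2: Compute augmented objective.
t*f(x) = 7.89*2.67 = 21.0663
Total = 21.0663 - 8.1567 = 12.9096


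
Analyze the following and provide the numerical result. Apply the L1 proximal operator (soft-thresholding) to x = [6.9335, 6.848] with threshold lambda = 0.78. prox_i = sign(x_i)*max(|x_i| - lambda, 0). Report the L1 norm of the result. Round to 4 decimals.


Soft-thresholding with lambda = 0.78:
prox(6.9335) = sign(6.9335)*max(|6.9335| - 0.78, 0) = 6.1535
prox(6.848) = sign(6.848)*max(|6.848| - 0.78, 0) = 6.068
prox(x) = [6.1535, 6.068]
||prox(x)||_1 = 6.1535 + 6.068 = 12.2215


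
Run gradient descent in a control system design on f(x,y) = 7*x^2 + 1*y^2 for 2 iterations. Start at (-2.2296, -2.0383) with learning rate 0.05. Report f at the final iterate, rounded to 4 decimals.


Gradient descent on f(x,y) = 7*x^2 + 1*y^2.
Starting point: (-2.2296, -2.0383), alpha = 0.05
Step 1: grad_x = 2*7*-2.2296 = -31.2144, grad_y = 2*1*-2.0383 = -4.0766
  x_1 = -2.2296 - 0.05*-31.2144 = -0.6689
  y_1 = -2.0383 - 0.05*-4.0766 = -1.8345
Step 2: grad_x = 2*7*-0.6689 = -9.3643, grad_y = 2*1*-1.8345 = -3.6689
  x_2 = -0.6689 - 0.05*-9.3643 = -0.2007
  y_2 = -1.8345 - 0.05*-3.6689 = -1.651
f(-0.2007, -1.651) = 7*(-0.2007)^2 + 1*(-1.651)^2 = 3.0077


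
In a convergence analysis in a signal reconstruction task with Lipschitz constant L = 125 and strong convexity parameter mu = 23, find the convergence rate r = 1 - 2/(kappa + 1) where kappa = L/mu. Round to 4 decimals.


Step 1: Compute the condition number.
kappa = L/mu = 125/23 = 5.4348
Step 2: Compute the convergence rate.
r = 1 - 2/(kappa + 1) = 1 - 2*mu/(L + mu) = (L - mu)/(L + mu) = 102/148 = 0.6892


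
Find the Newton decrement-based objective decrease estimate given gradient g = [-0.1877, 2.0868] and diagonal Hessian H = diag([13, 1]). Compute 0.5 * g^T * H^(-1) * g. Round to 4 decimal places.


Step 1: H is diagonal, so H^(-1) * g = [-0.0144, 2.0868].
Step 2: g^T H^(-1) g = sum_i g_i^2 / H_ii
  = (-0.1877)^2/13 + (2.0868)^2/1
  = 0.0027 + 4.3547 = 4.3574
Step 3: Objective decrease = 0.5 * g^T H^(-1) g = 2.1787


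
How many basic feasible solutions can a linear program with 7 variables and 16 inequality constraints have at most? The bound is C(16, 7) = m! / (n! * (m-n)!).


Each vertex corresponds to some choice of n active constraints out of m, so the number of vertices is at most C(m, n) = m! / (n!(m-n)!).
m = 16, n = 7
Numerator: 16 * 15 * 14 * 13 * 12 * 11 * 10
Denominator: 7! = 5040
C(16, 7) = 11440


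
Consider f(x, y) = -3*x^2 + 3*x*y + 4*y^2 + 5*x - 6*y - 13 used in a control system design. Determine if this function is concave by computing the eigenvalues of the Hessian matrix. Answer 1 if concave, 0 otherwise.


The Hessian of f(x,y) = -3*x^2 + 3*x*y + 4*y^2 + 5*x - 6*y - 13 is:
H = [[-6, 3], [3, 8]]
Trace = -6 + 8 = 2
Determinant = -6*8 - (3)^2 = -57
Discriminant = (2)^2 - 4*-57 = 232.0
Eigenvalues: lambda_1 = -6.6158, lambda_2 = 8.6158
The function is not concave.

0


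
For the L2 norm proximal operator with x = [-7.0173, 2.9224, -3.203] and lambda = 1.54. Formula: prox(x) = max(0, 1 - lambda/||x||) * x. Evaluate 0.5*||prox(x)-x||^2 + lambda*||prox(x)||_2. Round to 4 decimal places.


Step 1: Compute ||x||.
||x|| = 8.2488
Step 2: Compute scaling factor.
scale = max(0, 1 - 1.54/8.2488) = 0.8133
Step 3: prox(x) = [-5.7072, 2.3768, -2.605]
||prox(x)|| = 6.7088
Step 4: Proximal objective.
0.5*||prox-x||^2 = 1.1858
lambda*||prox|| = 10.3316
Total = 11.5173


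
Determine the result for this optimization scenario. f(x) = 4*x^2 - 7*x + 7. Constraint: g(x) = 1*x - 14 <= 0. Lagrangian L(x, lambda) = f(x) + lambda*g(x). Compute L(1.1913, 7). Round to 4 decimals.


Step 1: Evaluate f(x).
f(1.1913) = 4*1.1913^2 - 7*1.1913 + 7 = 4.3377
Step 2: Evaluate g(x).
g(1.1913) = 1*1.1913 - 14 = -12.8087
Step 3: Compute Lagrangian.
L = 4.3377 + 7*-12.8087 = -85.3232


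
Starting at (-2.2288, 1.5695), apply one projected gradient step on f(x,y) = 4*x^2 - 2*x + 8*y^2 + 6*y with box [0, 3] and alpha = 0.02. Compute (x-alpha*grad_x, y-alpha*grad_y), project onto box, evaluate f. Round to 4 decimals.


Step 1: Compute gradient at (-2.2288, 1.5695).
grad_x = 2*4*-2.2288 - 2 = -19.8304
grad_y = 2*8*1.5695 + 6 = 31.112
Step 2: Gradient step.
x_raw = -2.2288 - 0.02*-19.8304 = -1.8322
y_raw = 1.5695 - 0.02*31.112 = 0.9473
Step 3: Project onto [0, 3].
x_proj = clip(-1.8322) = 0.0
y_proj = clip(0.9473) = 0.9473
Step 4: Evaluate f.
f(0.0, 0.9473) = 12.862


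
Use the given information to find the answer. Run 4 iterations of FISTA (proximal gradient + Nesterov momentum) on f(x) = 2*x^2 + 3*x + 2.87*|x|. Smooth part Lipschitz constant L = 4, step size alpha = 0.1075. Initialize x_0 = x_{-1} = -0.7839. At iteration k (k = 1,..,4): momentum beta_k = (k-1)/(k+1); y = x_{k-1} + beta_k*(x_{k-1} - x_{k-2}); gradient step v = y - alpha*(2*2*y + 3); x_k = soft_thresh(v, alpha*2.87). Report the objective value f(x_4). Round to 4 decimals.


FISTA on f(x) = 2*x^2 + 3*x + 2.87*|x|
L = 4, alpha = 0.1075
Iteration 1: beta = 0.0, y = -0.7839 + 0.0*(-0.7839 + 0.7839) = -0.7839
  grad(y) = -0.1356, v = y - alpha*grad = -0.7693
  prox(v) = soft_thresh(-0.7693, 0.3085) = -0.4608
Iteration 2: beta = 0.3333, y = -0.4608 + 0.3333*(-0.4608 + 0.7839) = -0.3531
  grad(y) = 1.5876, v = y - alpha*grad = -0.5238
  prox(v) = soft_thresh(-0.5238, 0.3085) = -0.2152
Iteration 3: beta = 0.5, y = -0.2152 + 0.5*(-0.2152 + 0.4608) = -0.0925
  grad(y) = 2.6302, v = y - alpha*grad = -0.3752
  prox(v) = soft_thresh(-0.3752, 0.3085) = -0.0667
Iteration 4: beta = 0.6, y = -0.0667 + 0.6*(-0.0667 + 0.2152) = 0.0225
  grad(y) = 3.0898, v = y - alpha*grad = -0.3097
  prox(v) = soft_thresh(-0.3097, 0.3085) = -0.0012
f(x_4) = 2*(-0.0012)^2 + 3*(-0.0012) + 2.87*|-0.0012| = -0.0001


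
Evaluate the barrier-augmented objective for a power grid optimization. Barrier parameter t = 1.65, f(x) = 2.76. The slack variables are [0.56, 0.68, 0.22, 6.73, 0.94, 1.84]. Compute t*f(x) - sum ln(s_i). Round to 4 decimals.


Step 1: Compute log-barrier.
ln values: [-0.5798, -0.3857, -1.5141, 1.9066, -0.0619, 0.6098]
phi = -(-0.5798 - 0.3857 - 1.5141 + 1.9066 - 0.0619 + 0.6098) = 0.0251
Step 2: Compute augmented objective.
t*f(x) = 1.65*2.76 = 4.554
Total = 4.554 + 0.0251 = 4.5791


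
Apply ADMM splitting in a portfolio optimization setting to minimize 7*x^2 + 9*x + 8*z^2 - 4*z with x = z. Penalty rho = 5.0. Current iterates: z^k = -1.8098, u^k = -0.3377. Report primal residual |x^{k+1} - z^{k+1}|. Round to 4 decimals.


ADMM iteration with rho = 5.0, z^k = -1.8098, u^k = -0.3377
Step 1: x-update.
Minimize 7*x^2 + 9*x + (5.0/2)*(x + 1.8098 - 0.3377)^2
FOC: (2*7 + 5.0)*x = -9 + 5.0*(-1.8098 + 0.3377)
x^{k+1} = -0.8611
Step 2: z-update.
Minimize 8*z^2 - 4*z + (5.0/2)*(-0.8611 - z - 0.3377)^2
FOC: (2*8 + 5.0)*z = 4 + 5.0*(-0.8611 - 0.3377)
z^{k+1} = -0.0949
Step 3: u-update.
u^{k+1} = -0.3377 - 0.8611 + 0.0949 = -1.1038
Step 4: Primal residual = |-0.8611 + 0.0949| = 0.7661


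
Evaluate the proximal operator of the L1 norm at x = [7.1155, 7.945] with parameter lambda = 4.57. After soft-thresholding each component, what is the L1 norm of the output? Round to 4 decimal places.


Soft-thresholding with lambda = 4.57:
prox(7.1155) = sign(7.1155)*max(|7.1155| - 4.57, 0) = 2.5455
prox(7.945) = sign(7.945)*max(|7.945| - 4.57, 0) = 3.375
prox(x) = [2.5455, 3.375]
||prox(x)||_1 = 2.5455 + 3.375 = 5.9205


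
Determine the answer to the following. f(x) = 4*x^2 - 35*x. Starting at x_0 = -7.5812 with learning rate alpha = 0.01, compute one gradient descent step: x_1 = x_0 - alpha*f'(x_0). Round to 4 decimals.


We compute the gradient at x_0 and apply the update.
f'(x) = 8*x - 35
f'(-7.5812) = 8*-7.5812 - 35 = -95.6496
x_1 = -7.5812 - 0.01*-95.6496 = -6.6247


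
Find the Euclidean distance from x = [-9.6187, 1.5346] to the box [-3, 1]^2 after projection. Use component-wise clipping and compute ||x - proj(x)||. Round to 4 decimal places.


Project each component onto [-3, 1].
clip(-9.6187) = -3.0, clip(1.5346) = 1.0
Projection = [-3.0, 1.0]
Squared diffs: [43.8072, 0.2858]
Distance = sqrt(44.093) = 6.6403


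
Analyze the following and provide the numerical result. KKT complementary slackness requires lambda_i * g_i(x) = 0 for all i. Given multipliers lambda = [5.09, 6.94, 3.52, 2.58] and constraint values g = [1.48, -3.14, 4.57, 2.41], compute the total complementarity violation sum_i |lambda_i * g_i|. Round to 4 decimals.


KKT complementary slackness check:
lambda_1 * g_1 = 5.09 * 1.48 = 7.5332
lambda_2 * g_2 = 6.94 * -3.14 = -21.7916
lambda_3 * g_3 = 3.52 * 4.57 = 16.0864
lambda_4 * g_4 = 2.58 * 2.41 = 6.2178
Total violation = 7.5332 + 21.7916 + 16.0864 + 6.2178 = 51.629


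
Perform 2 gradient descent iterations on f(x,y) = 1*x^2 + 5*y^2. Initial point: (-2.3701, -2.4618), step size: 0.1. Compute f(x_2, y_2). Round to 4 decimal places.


Gradient descent on f(x,y) = 1*x^2 + 5*y^2.
Starting point: (-2.3701, -2.4618), alpha = 0.1
Step 1: grad_x = 2*1*-2.3701 = -4.7402, grad_y = 2*5*-2.4618 = -24.618
  x_1 = -2.3701 - 0.1*-4.7402 = -1.8961
  y_1 = -2.4618 - 0.1*-24.618 = 0.0
Step 2: grad_x = 2*1*-1.8961 = -3.7922, grad_y = 2*5*0.0 = 0.0
  x_2 = -1.8961 - 0.1*-3.7922 = -1.5169
  y_2 = 0.0 - 0.1*0.0 = 0.0
f(-1.5169, 0.0) = 1*(-1.5169)^2 + 5*0.0^2 = 2.3009


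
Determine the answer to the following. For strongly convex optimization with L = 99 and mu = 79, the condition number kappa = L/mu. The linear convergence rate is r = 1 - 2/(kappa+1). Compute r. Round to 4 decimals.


Step 1: Compute the condition number.
kappa = L/mu = 99/79 = 1.2532
Step 2: Compute the convergence rate.
r = 1 - 2/(kappa + 1) = 1 - 2*mu/(L + mu) = (L - mu)/(L + mu) = 20/178 = 0.1124


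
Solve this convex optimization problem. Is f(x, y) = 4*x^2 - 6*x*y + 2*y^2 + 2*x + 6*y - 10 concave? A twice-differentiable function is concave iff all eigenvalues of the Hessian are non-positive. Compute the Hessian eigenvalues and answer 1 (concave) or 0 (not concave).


The Hessian of f(x,y) = 4*x^2 - 6*x*y + 2*y^2 + 2*x + 6*y - 10 is:
H = [[8, -6], [-6, 4]]
Trace = 8 + 4 = 12
Determinant = 8*4 - (-6)^2 = -4
Discriminant = (12)^2 - 4*-4 = 160.0
Eigenvalues: lambda_1 = -0.3246, lambda_2 = 12.3246
The function is not concave.

0


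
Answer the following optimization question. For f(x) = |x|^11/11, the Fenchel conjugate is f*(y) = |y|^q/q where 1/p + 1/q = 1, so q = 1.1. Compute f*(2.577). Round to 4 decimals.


The conjugate exponent q satisfies 1/p + 1/q = 1.
p = 11, so q = 11/(11 - 1) = 1.1
|y|^q = 2.577^1.1 = 2.8329
f*(2.577) = 2.8329 / 1.1 = 2.5753


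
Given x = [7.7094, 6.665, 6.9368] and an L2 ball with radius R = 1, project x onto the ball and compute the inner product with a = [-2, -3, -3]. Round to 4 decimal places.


Step 1: Compute ||x|| (intermediates to 6 decimals).
||x|| = sqrt(7.7094^2 + 6.665^2 + 6.9368^2) = 12.327865
Step 2: Project.
Since ||x|| > R, scale = R/||x|| = 1/12.327865 = 0.081117, proj(x) = scale * x
proj(x) = [0.625363, 0.540645, 0.562692]
Step 3: Dot product.
a^T * proj(x) = -2*0.625363 - 3*0.540645 - 3*0.562692 = -4.5607


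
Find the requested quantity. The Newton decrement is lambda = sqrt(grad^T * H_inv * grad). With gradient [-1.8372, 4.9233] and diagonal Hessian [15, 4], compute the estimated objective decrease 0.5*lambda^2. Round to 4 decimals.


Step 1: H is diagonal, so H^(-1) * g = [-0.1225, 1.2308].
Step 2: g^T H^(-1) g = sum_i g_i^2 / H_ii
  = (-1.8372)^2/15 + (4.9233)^2/4
  = 0.225 + 6.0597 = 6.2847
Step 3: Objective decrease = 0.5 * g^T H^(-1) g = 3.1424


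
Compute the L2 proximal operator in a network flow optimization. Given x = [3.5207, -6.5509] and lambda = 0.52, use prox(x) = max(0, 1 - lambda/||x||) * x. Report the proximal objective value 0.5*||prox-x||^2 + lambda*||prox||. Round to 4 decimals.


Step 1: Compute ||x||.
||x|| = 7.437
Step 2: Compute scaling factor.
scale = max(0, 1 - 0.52/7.437) = 0.9301
Step 3: prox(x) = [3.2745, -6.0929]
||prox(x)|| = 6.917
Step 4: Proximal objective.
0.5*||prox-x||^2 = 0.1352
lambda*||prox|| = 3.5968
Total = 3.7321


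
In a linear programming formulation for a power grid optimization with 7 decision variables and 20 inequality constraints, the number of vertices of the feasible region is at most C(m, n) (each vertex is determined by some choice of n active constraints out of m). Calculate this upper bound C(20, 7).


Each vertex corresponds to some choice of n active constraints out of m, so the number of vertices is at most C(m, n) = m! / (n!(m-n)!).
m = 20, n = 7
Numerator: 20 * 19 * 18 * 17 * 16 * 15 * 14
Denominator: 7! = 5040
C(20, 7) = 77520


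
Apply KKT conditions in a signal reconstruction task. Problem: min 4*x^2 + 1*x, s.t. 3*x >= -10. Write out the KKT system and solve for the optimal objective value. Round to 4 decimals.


Step 1: Try lambda = 0 (constraint inactive).
Stationarity: 2*4*x + 1 = 0
x* = -1/(2*4) = -0.125
Check constraint: 3*-0.125 = -0.375 >= -10 -- satisfied.
Step 2: Compute optimal value.
f(x*) = 4*(-0.125)^2 + 1*(-0.125) = -0.0625


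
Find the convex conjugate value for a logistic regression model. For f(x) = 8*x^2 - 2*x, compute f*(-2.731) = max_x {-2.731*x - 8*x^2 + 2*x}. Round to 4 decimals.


f*(y) = sup_x {y*x - a*x^2 - b*x} = sup_x {(y-b)*x - a*x^2}
FOC: (y - b) - 2a*x = 0 => x* = (y - b)/(2a)
x* = (-2.731 + 2)/(2*8) = -0.0457
f*(-2.731) = (y-b)^2/(4a) = (-2.731 + 2)^2/(4*8)
= 0.5344/32 = 0.0167


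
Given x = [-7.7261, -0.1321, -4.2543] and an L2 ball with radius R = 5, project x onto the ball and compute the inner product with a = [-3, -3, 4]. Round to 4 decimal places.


Step 1: Compute ||x|| (intermediates to 6 decimals).
||x|| = sqrt((-7.7261)^2 + (-0.1321)^2 + (-4.2543)^2) = 8.820949
Step 2: Project.
Since ||x|| > R, scale = R/||x|| = 5/8.820949 = 0.566832, proj(x) = scale * x
proj(x) = [-4.379401, -0.074879, -2.411473]
Step 3: Dot product.
a^T * proj(x) = -3*(-4.379401) - 3*(-0.074879) + 4*(-2.411473) = 3.7169


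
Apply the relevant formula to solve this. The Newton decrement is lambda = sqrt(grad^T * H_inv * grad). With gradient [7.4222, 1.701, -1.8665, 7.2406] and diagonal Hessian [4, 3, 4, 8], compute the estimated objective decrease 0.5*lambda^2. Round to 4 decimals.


Step 1: H is diagonal, so H^(-1) * g = [1.8556, 0.567, -0.4666, 0.9051].
Step 2: g^T H^(-1) g = sum_i g_i^2 / H_ii
  = (7.4222)^2/4 + (1.701)^2/3 + (-1.8665)^2/4 + (7.2406)^2/8
  = 13.7723 + 0.9645 + 0.871 + 6.5533 = 22.161
Step 3: Objective decrease = 0.5 * g^T H^(-1) g = 11.0805


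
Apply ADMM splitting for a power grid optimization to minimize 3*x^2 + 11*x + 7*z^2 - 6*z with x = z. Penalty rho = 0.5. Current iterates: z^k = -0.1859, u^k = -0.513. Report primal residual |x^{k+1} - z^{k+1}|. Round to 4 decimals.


ADMM iteration with rho = 0.5, z^k = -0.1859, u^k = -0.513
Step 1: x-update.
Minimize 3*x^2 + 11*x + (0.5/2)*(x + 0.1859 - 0.513)^2
FOC: (2*3 + 0.5)*x = -11 + 0.5*(-0.1859 + 0.513)
x^{k+1} = -1.6671
Step 2: z-update.
Minimize 7*z^2 - 6*z + (0.5/2)*(-1.6671 - z - 0.513)^2
FOC: (2*7 + 0.5)*z = 6 + 0.5*(-1.6671 - 0.513)
z^{k+1} = 0.3386
Step 3: u-update.
u^{k+1} = -0.513 - 1.6671 - 0.3386 = -2.5188
Step 4: Primal residual = |-1.6671 - 0.3386| = 2.0058


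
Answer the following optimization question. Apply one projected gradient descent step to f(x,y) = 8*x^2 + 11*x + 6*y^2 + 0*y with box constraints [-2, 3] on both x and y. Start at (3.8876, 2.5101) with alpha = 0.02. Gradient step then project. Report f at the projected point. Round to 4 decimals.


Step 1: Compute gradient at (3.8876, 2.5101).
grad_x = 2*8*3.8876 + 11 = 73.2016
grad_y = 2*6*2.5101 + 0 = 30.1212
Step 2: Gradient step.
x_raw = 3.8876 - 0.02*73.2016 = 2.4236
y_raw = 2.5101 - 0.02*30.1212 = 1.9077
Step 3: Project onto [-2, 3].
x_proj = clip(2.4236) = 2.4236
y_proj = clip(1.9077) = 1.9077
Step 4: Evaluate f.
f(2.4236, 1.9077) = 95.4841


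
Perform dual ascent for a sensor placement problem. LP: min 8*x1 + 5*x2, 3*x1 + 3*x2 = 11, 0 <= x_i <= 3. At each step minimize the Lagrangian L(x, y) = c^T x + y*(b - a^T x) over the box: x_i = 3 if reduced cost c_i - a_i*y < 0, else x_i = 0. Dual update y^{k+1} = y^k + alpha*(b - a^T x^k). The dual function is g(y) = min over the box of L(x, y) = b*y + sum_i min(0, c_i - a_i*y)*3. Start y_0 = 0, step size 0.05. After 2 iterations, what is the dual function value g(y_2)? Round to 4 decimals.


Dual ascent for LP: min 8*x1 + 5*x2, 3*x1 + 3*x2 = 11, 0 <= x_i <= 3
Step 1: y^k = 0.0, reduced costs: (8.0, 5.0)
  x^k = (0.0, 0.0), subgradient = b - a^T x = 11.0
  y^{k+1} = 0.0 + 0.05*11.0 = 0.55
Step 2: y^k = 0.55, reduced costs: (6.35, 3.35)
  x^k = (0.0, 0.0), subgradient = b - a^T x = 11.0
  y^{k+1} = 0.55 + 0.05*11.0 = 1.1
Dual objective at y_2 = 1.1: reduced costs (4.7, 1.7), box minimizer x = (0.0, 0.0)
g(y_2) = b*y + (c1 - a1*y)*x1 + (c2 - a2*y)*x2 = 11*1.1 + 4.7*0.0 + 1.7*0.0 = 12.1 + 0.0 + 0.0 = 12.1


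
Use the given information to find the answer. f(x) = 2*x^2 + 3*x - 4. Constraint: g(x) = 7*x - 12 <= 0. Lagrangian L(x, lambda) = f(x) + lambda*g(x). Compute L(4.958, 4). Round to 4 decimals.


Step 1: Evaluate f(x).
f(4.958) = 2*4.958^2 + 3*4.958 - 4 = 60.0375
Step 2: Evaluate g(x).
g(4.958) = 7*4.958 - 12 = 22.706
Step 3: Compute Lagrangian.
L = 60.0375 + 4*22.706 = 150.8615


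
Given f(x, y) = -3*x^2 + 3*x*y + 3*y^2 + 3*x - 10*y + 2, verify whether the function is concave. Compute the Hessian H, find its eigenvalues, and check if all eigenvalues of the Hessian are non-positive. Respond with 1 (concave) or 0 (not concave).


The Hessian of f(x,y) = -3*x^2 + 3*x*y + 3*y^2 + 3*x - 10*y + 2 is:
H = [[-6, 3], [3, 6]]
Trace = -6 + 6 = 0
Determinant = -6*6 - (3)^2 = -45
Discriminant = (0)^2 - 4*-45 = 180.0
Eigenvalues: lambda_1 = -6.7082, lambda_2 = 6.7082
The function is not concave.

0


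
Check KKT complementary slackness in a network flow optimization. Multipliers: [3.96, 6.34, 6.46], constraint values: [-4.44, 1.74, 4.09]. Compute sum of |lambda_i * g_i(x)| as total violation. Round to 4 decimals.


KKT complementary slackness check:
lambda_1 * g_1 = 3.96 * -4.44 = -17.5824
lambda_2 * g_2 = 6.34 * 1.74 = 11.0316
lambda_3 * g_3 = 6.46 * 4.09 = 26.4214
Total violation = 17.5824 + 11.0316 + 26.4214 = 55.0354


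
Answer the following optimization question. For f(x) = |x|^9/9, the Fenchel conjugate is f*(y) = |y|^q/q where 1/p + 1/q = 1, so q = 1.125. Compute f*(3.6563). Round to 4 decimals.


The conjugate exponent q satisfies 1/p + 1/q = 1.
p = 9, so q = 9/(9 - 1) = 1.125
|y|^q = 3.6563^1.125 = 4.2995
f*(3.6563) = 4.2995 / 1.125 = 3.8218


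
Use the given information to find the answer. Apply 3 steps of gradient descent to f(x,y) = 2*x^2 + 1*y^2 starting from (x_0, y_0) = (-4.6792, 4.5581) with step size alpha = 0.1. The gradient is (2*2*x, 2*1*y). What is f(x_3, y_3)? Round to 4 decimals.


Gradient descent on f(x,y) = 2*x^2 + 1*y^2.
Starting point: (-4.6792, 4.5581), alpha = 0.1
Step 1: grad_x = 2*2*-4.6792 = -18.7168, grad_y = 2*1*4.5581 = 9.1162
  x_1 = -4.6792 - 0.1*-18.7168 = -2.8075
  y_1 = 4.5581 - 0.1*9.1162 = 3.6465
Step 2: grad_x = 2*2*-2.8075 = -11.2301, grad_y = 2*1*3.6465 = 7.293
  x_2 = -2.8075 - 0.1*-11.2301 = -1.6845
  y_2 = 3.6465 - 0.1*7.293 = 2.9172
Step 3: grad_x = 2*2*-1.6845 = -6.738, grad_y = 2*1*2.9172 = 5.8344
  x_3 = -1.6845 - 0.1*-6.738 = -1.0107
  y_3 = 2.9172 - 0.1*5.8344 = 2.3337
f(-1.0107, 2.3337) = 2*(-1.0107)^2 + 1*2.3337^2 = 7.4894


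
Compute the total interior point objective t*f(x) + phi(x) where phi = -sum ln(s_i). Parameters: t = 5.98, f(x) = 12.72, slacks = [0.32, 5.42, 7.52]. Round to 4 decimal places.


Step 1: Compute log-barrier.
ln values: [-1.1394, 1.6901, 2.0176]
phi = -(-1.1394 + 1.6901 + 2.0176) = -2.5682
Step 2: Compute augmented objective.
t*f(x) = 5.98*12.72 = 76.0656
Total = 76.0656 - 2.5682 = 73.4974


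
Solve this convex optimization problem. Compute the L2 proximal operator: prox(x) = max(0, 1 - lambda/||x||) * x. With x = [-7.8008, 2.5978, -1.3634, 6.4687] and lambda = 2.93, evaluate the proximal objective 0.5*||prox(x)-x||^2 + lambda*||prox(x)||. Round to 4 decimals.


Step 1: Compute ||x||.
||x|| = 10.5501
Step 2: Compute scaling factor.
scale = max(0, 1 - 2.93/10.5501) = 0.7223
Step 3: prox(x) = [-5.6343, 1.8763, -0.9848, 4.6722]
||prox(x)|| = 7.6201
Step 4: Proximal objective.
0.5*||prox-x||^2 = 4.2925
lambda*||prox|| = 22.3269
Total = 26.6193


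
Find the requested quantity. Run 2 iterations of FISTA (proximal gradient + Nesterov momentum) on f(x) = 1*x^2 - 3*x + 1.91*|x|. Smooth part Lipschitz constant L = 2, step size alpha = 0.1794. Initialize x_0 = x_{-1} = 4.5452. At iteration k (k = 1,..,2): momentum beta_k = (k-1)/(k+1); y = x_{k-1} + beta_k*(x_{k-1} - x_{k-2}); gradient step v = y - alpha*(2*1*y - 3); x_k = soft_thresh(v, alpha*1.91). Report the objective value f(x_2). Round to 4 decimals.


FISTA on f(x) = 1*x^2 - 3*x + 1.91*|x|
L = 2, alpha = 0.1794
Iteration 1: beta = 0.0, y = 4.5452 + 0.0*(4.5452 - 4.5452) = 4.5452
  grad(y) = 6.0904, v = y - alpha*grad = 3.4526
  prox(v) = soft_thresh(3.4526, 0.3427) = 3.1099
Iteration 2: beta = 0.3333, y = 3.1099 + 0.3333*(3.1099 - 4.5452) = 2.6315
  grad(y) = 2.263, v = y - alpha*grad = 2.2255
  prox(v) = soft_thresh(2.2255, 0.3427) = 1.8829
f(x_2) = 1*1.8829^2 - 3*1.8829 + 1.91*|1.8829| = 1.4929


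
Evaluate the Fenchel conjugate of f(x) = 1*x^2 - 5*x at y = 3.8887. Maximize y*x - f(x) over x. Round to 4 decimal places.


f*(y) = sup_x {y*x - a*x^2 - b*x} = sup_x {(y-b)*x - a*x^2}
FOC: (y - b) - 2a*x = 0 => x* = (y - b)/(2a)
x* = (3.8887 + 5)/(2*1) = 4.4444
f*(3.8887) = (y-b)^2/(4a) = (3.8887 + 5)^2/(4*1)
= 79.009/4 = 19.7522


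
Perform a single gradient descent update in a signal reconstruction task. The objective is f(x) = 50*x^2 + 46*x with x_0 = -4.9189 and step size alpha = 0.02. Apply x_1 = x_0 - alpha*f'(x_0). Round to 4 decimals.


We compute the gradient at x_0 and apply the update.
f'(x) = 100*x + 46
f'(-4.9189) = 100*-4.9189 + 46 = -445.89
x_1 = -4.9189 - 0.02*-445.89 = 3.9989


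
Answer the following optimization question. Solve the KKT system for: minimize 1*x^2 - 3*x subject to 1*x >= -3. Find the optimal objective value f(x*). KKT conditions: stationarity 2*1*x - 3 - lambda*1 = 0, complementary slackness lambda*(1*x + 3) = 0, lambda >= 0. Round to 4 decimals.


Step 1: Try lambda = 0 (constraint inactive).
Stationarity: 2*1*x - 3 = 0
x* = 3/(2*1) = 1.5
Check constraint: 1*1.5 = 1.5 >= -3 -- satisfied.
Step 2: Compute optimal value.
f(x*) = 1*1.5^2 - 3*1.5 = -2.25


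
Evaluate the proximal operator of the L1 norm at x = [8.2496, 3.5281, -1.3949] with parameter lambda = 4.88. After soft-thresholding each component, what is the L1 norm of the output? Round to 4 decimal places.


Soft-thresholding with lambda = 4.88:
prox(8.2496) = sign(8.2496)*max(|8.2496| - 4.88, 0) = 3.3696
prox(3.5281) = sign(3.5281)*max(|3.5281| - 4.88, 0) = 0.0
prox(-1.3949) = sign(-1.3949)*max(|-1.3949| - 4.88, 0) = 0.0
prox(x) = [3.3696, 0.0, 0.0]
||prox(x)||_1 = 3.3696 + 0.0 + 0.0 = 3.3696


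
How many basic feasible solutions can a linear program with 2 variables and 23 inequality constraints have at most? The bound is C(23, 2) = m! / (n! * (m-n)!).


Each vertex corresponds to some choice of n active constraints out of m, so the number of vertices is at most C(m, n) = m! / (n!(m-n)!).
m = 23, n = 2
Numerator: 23 * 22
Denominator: 2! = 2
C(23, 2) = 253


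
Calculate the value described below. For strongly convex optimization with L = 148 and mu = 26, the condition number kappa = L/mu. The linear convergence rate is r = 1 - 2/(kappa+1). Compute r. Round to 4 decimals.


Step 1: Compute the condition number.
kappa = L/mu = 148/26 = 5.6923
Step 2: Compute the convergence rate.
r = 1 - 2/(kappa + 1) = 1 - 2*mu/(L + mu) = (L - mu)/(L + mu) = 122/174 = 0.7011


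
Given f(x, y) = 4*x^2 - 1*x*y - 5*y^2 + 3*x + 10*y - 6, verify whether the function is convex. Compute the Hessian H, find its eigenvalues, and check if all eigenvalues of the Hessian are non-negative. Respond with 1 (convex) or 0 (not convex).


The Hessian of f(x,y) = 4*x^2 - 1*x*y - 5*y^2 + 3*x + 10*y - 6 is:
H = [[8, -1], [-1, -10]]
Trace = 8 - 10 = -2
Determinant = 8*-10 - (-1)^2 = -81
Discriminant = (-2)^2 - 4*-81 = 328.0
Eigenvalues: lambda_1 = -10.0554, lambda_2 = 8.0554
The function is not convex.

0


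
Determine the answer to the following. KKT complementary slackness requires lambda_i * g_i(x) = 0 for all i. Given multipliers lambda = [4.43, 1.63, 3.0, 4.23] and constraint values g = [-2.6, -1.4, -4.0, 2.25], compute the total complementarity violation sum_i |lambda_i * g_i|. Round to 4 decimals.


KKT complementary slackness check:
lambda_1 * g_1 = 4.43 * -2.6 = -11.518
lambda_2 * g_2 = 1.63 * -1.4 = -2.282
lambda_3 * g_3 = 3.0 * -4.0 = -12.0
lambda_4 * g_4 = 4.23 * 2.25 = 9.5175
Total violation = 11.518 + 2.282 + 12.0 + 9.5175 = 35.3175
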